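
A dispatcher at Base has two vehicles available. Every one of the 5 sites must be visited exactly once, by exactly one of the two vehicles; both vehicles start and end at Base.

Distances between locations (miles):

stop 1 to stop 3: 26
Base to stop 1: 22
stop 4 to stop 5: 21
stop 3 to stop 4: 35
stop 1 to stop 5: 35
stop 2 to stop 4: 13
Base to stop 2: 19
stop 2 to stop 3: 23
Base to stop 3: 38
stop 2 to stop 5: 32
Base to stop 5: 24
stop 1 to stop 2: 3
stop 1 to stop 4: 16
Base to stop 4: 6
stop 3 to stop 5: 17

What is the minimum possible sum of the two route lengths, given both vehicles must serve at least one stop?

Check every non-empty split of the stops between the two vehicles; for each half take its own optimal tour:
  {stop 1} + {stop 2, stop 3, stop 4, stop 5}: 44 + 83 = 127
  {stop 2} + {stop 1, stop 3, stop 4, stop 5}: 38 + 89 = 127
  {stop 1, stop 2} + {stop 3, stop 4, stop 5}: 44 + 82 = 126
  {stop 3} + {stop 1, stop 2, stop 4, stop 5}: 76 + 81 = 157
  {stop 1, stop 3} + {stop 2, stop 4, stop 5}: 86 + 75 = 161
  {stop 2, stop 3} + {stop 1, stop 4, stop 5}: 80 + 81 = 161
  … (15 splits in total)
  {stop 4} + {stop 1, stop 2, stop 3, stop 5}: 12 + 89 = 101  ← best
Best: vehicle 1 Base → stop 4 → Base = 12; vehicle 2 Base → stop 1 → stop 2 → stop 3 → stop 5 → Base = 89; combined 101.

Minimum combined distance: 101 miles.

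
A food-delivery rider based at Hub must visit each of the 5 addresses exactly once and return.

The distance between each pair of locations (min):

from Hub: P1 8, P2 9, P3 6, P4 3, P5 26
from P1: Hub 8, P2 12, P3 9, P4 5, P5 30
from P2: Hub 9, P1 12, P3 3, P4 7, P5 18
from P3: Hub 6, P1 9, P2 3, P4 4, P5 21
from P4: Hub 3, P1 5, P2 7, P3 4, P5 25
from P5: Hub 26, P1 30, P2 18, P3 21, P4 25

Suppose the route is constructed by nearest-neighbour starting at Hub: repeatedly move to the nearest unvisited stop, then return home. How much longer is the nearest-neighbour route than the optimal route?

Hub: P4=3, P3=6, P1=8, P2=9, P5=26 ⇒ P4
P4: P3=4, P1=5, P2=7, P5=25 ⇒ P3
P3: P2=3, P1=9, P5=21 ⇒ P2
P2: P1=12, P5=18 ⇒ P1
P1: P5=30 ⇒ P5
NN route Hub → P4 → P3 → P2 → P1 → P5 → Hub costs 78.
Optimal: Hub → P1 → P4 → P3 → P2 → P5 → Hub costs 64 (by enumerating all 60 distinct tours).
Excess = 78 − 64 = 14.

Excess over optimum: 14 min.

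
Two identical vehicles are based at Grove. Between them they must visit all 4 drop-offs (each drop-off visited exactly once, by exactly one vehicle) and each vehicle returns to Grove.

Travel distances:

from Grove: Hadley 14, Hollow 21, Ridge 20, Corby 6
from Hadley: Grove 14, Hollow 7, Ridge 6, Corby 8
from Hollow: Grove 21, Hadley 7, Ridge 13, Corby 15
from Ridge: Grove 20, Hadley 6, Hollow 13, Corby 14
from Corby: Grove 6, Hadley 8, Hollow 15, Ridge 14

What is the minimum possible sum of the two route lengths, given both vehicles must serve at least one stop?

66 — the smallest possible combined total.

There are 2^3 − 1 = 7 ways to divide the 4 stops into two non-empty groups. For each, the best each vehicle can do is its own shortest tour through its group:
  {Hadley} + {Hollow, Ridge, Corby}: 28 + 54 = 82
  {Hollow} + {Hadley, Ridge, Corby}: 42 + 40 = 82
  {Hadley, Hollow} + {Ridge, Corby}: 42 + 40 = 82
  {Ridge} + {Hadley, Hollow, Corby}: 40 + 42 = 82
  {Hadley, Ridge} + {Hollow, Corby}: 40 + 42 = 82
  {Hollow, Ridge} + {Hadley, Corby}: 54 + 28 = 82
  … (7 splits in total)
  {Hadley, Hollow, Ridge} + {Corby}: 54 + 12 = 66  ← best
Best: vehicle 1 Grove → Hadley → Hollow → Ridge → Grove = 54; vehicle 2 Grove → Corby → Grove = 12; combined 66.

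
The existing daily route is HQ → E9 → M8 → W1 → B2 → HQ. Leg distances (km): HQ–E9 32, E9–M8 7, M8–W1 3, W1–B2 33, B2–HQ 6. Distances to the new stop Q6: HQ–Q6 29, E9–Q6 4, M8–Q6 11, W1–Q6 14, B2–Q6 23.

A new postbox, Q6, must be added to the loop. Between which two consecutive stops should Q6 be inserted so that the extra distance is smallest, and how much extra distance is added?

Insertion cost between consecutive stops i–j is d(i,Q6) + d(Q6,j) − d(i,j):
  between HQ and E9: 29 + 4 − 32 = 1
  between E9 and M8: 4 + 11 − 7 = 8
  between M8 and W1: 11 + 14 − 3 = 22
  between W1 and B2: 14 + 23 − 33 = 4
  between B2 and HQ: 23 + 29 − 6 = 46
Cheapest insertion is between HQ and E9, adding 1.
New total = 81 + 1 = 82.

+1 km — insert Q6 between HQ and E9.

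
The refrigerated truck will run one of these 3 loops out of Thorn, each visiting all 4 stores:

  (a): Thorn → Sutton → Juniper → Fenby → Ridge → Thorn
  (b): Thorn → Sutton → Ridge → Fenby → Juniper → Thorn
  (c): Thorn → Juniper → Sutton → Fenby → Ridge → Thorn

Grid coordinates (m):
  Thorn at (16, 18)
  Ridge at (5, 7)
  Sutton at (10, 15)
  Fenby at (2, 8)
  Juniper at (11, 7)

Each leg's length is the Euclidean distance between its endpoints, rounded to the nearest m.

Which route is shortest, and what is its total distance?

(a): 7 + 8 + 9 + 3 + 16 = 43
(b): 7 + 9 + 3 + 9 + 12 = 40
(c): 12 + 8 + 11 + 3 + 16 = 50

40 m — (b) is the shortest.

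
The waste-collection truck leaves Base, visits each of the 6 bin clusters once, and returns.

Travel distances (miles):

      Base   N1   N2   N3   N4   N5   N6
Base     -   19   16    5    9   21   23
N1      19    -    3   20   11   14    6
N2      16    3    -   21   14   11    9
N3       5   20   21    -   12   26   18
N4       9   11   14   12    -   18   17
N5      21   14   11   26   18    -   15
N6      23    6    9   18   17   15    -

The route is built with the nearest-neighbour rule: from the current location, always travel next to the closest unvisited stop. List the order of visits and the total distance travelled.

Nearest-neighbour total = 76 miles; route Base → N3 → N4 → N1 → N2 → N6 → N5 → Base.

At Base the remaining stops are N3 5, N4 9, N2 16, N1 19, N5 21, N6 23; go to N3.
At N3 the remaining stops are N4 12, N6 18, N1 20, N2 21, N5 26; go to N4.
At N4 the remaining stops are N1 11, N2 14, N6 17, N5 18; go to N1.
At N1 the remaining stops are N2 3, N6 6, N5 14; go to N2.
At N2 the remaining stops are N6 9, N5 11; go to N6.
At N6 the remaining stops are N5 15; go to N5.
Return N5→Base: 21.
Total = 5 + 12 + 11 + 3 + 9 + 15 + 21 = 76.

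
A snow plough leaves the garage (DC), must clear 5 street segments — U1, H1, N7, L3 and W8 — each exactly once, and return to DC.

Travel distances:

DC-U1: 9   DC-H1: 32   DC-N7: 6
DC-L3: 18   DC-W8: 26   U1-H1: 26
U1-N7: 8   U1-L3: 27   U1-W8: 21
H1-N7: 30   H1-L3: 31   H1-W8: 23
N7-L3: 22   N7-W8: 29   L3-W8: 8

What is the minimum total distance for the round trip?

With 5 stops there are 5!/2 = 60 distinct round trips (a route and its reverse cost the same).
DC-U1-H1-N7-L3-W8-DC: 9+26+30+22+8+26 = 121
DC-U1-H1-N7-W8-L3-DC: 9+26+30+29+8+18 = 120
DC-U1-H1-L3-N7-W8-DC: 9+26+31+22+29+26 = 143
DC-U1-H1-L3-W8-N7-DC: 9+26+31+8+29+6 = 109
DC-U1-H1-W8-N7-L3-DC: 9+26+23+29+22+18 = 127
DC-U1-H1-W8-L3-N7-DC: 9+26+23+8+22+6 = 94
DC-U1-N7-H1-L3-W8-DC: 9+8+30+31+8+26 = 112
DC-U1-N7-H1-W8-L3-DC: 9+8+30+23+8+18 = 96
DC-U1-N7-L3-H1-W8-DC: 9+8+22+31+23+26 = 119
DC-U1-N7-L3-W8-H1-DC: 9+8+22+8+23+32 = 102
DC-U1-N7-W8-H1-L3-DC: 9+8+29+23+31+18 = 118
DC-U1-N7-W8-L3-H1-DC: 9+8+29+8+31+32 = 117
DC-U1-L3-H1-N7-W8-DC: 9+27+31+30+29+26 = 152
DC-U1-L3-H1-W8-N7-DC: 9+27+31+23+29+6 = 125
… (46 more)
DC-N7-U1-H1-W8-L3-DC: 6+8+26+23+8+18 = 89  ← best
The minimum is 89.
One optimal route: DC → N7 → U1 → H1 → W8 → L3 → DC (or its reverse).

Minimum total distance: 89.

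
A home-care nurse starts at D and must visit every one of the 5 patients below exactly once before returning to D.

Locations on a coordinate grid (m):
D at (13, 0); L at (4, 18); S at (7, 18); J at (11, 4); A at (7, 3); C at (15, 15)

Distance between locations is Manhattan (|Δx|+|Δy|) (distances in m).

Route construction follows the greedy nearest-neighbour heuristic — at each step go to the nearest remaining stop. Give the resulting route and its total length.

Total distance 60 m via the nearest-neighbour route D → J → A → S → L → C → D.

From D: distances to unvisited — J=6, A=9, C=17, S=24, L=27. Nearest is J (6).
From J: distances to unvisited — A=5, C=15, S=18, L=21. Nearest is A (5).
From A: distances to unvisited — S=15, L=18, C=20. Nearest is S (15).
From S: distances to unvisited — L=3, C=11. Nearest is L (3).
From L: distances to unvisited — C=14. Nearest is C (14).
Return C→D: 17.
Total = 6 + 5 + 15 + 3 + 14 + 17 = 60.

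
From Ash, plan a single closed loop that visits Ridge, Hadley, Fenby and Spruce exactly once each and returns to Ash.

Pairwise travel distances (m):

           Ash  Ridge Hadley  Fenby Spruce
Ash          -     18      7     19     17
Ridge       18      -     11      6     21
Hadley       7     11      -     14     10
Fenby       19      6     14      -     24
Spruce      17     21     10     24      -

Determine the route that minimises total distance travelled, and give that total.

Minimum total distance: 63 m.

There are 12 distinct closed tours to check (reversals are equivalent).
Ash → Ridge → Hadley → Fenby → Spruce → Ash: 18+11+14+24+17 = 84
Ash → Ridge → Hadley → Spruce → Fenby → Ash: 18+11+10+24+19 = 82
Ash → Ridge → Fenby → Hadley → Spruce → Ash: 18+6+14+10+17 = 65
Ash → Ridge → Fenby → Spruce → Hadley → Ash: 18+6+24+10+7 = 65
Ash → Ridge → Spruce → Hadley → Fenby → Ash: 18+21+10+14+19 = 82
Ash → Ridge → Spruce → Fenby → Hadley → Ash: 18+21+24+14+7 = 84
Ash → Hadley → Ridge → Fenby → Spruce → Ash: 7+11+6+24+17 = 65
Ash → Hadley → Ridge → Spruce → Fenby → Ash: 7+11+21+24+19 = 82
Ash → Hadley → Fenby → Ridge → Spruce → Ash: 7+14+6+21+17 = 65
Ash → Hadley → Spruce → Ridge → Fenby → Ash: 7+10+21+6+19 = 63
Ash → Fenby → Ridge → Hadley → Spruce → Ash: 19+6+11+10+17 = 63
Ash → Fenby → Hadley → Ridge → Spruce → Ash: 19+14+11+21+17 = 82
The minimum is 63.
One optimal route: Ash → Hadley → Spruce → Ridge → Fenby → Ash (or its reverse).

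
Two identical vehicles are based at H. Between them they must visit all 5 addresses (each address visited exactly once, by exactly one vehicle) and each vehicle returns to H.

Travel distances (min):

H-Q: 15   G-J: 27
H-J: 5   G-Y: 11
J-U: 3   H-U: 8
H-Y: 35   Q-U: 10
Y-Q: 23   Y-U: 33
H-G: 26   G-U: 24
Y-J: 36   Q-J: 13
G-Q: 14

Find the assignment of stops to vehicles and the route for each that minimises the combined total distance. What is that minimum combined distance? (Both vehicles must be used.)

There are 2^4 − 1 = 15 ways to divide the 5 stops into two non-empty groups. For each, the best each vehicle can do is its own shortest tour through its group:
  {G} + {Y, Q, J, U}: 52 + 76 = 128
  {Y} + {G, Q, J, U}: 70 + 58 = 128
  {G, Y} + {Q, J, U}: 72 + 33 = 105
  {Q} + {G, Y, J, U}: 30 + 78 = 108
  {G, Q} + {Y, J, U}: 55 + 76 = 131
  {Y, Q} + {G, J, U}: 73 + 58 = 131
  … (15 splits in total)
  {J} + {G, Y, Q, U}: 10 + 78 = 88  ← best
Best: vehicle 1 H → J → H = 10; vehicle 2 H → G → Y → Q → U → H = 78; combined 88.

88 min — the smallest possible combined total.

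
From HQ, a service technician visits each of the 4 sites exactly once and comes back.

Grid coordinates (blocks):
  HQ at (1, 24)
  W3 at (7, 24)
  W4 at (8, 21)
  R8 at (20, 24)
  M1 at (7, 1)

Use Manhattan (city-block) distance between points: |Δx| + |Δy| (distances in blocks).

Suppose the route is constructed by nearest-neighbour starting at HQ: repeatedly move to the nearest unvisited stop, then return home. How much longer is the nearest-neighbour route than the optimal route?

From HQ: W3=6, W4=10, R8=19, M1=29 → choose W3 (6).
From W3: W4=4, R8=13, M1=23 → choose W4 (4).
From W4: R8=15, M1=21 → choose R8 (15).
From R8: M1=36 → choose M1 (36).
NN route HQ → W3 → W4 → R8 → M1 → HQ costs 90.
Optimal: HQ → W3 → R8 → W4 → M1 → HQ costs 84 (by enumerating all 12 distinct tours).
Excess = 90 − 84 = 6.

The nearest-neighbour route is 6 blocks longer than optimal.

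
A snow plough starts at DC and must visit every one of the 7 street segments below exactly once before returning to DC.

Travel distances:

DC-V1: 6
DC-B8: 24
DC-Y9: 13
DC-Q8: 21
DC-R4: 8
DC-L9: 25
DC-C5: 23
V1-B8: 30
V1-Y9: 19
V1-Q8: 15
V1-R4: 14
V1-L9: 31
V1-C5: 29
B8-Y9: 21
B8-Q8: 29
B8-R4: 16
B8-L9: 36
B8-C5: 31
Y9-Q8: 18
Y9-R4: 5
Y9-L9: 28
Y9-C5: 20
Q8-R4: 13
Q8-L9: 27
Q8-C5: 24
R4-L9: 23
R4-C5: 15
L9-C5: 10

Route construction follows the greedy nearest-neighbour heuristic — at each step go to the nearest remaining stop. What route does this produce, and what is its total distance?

Nearest-neighbour total = 137; route DC → V1 → R4 → Y9 → Q8 → C5 → L9 → B8 → DC.

From DC: distances to unvisited — V1=6, R4=8, Y9=13, Q8=21, C5=23, B8=24, L9=25. Nearest is V1 (6).
From V1: distances to unvisited — R4=14, Q8=15, Y9=19, C5=29, B8=30, L9=31. Nearest is R4 (14).
From R4: distances to unvisited — Y9=5, Q8=13, C5=15, B8=16, L9=23. Nearest is Y9 (5).
From Y9: distances to unvisited — Q8=18, C5=20, B8=21, L9=28. Nearest is Q8 (18).
From Q8: distances to unvisited — C5=24, L9=27, B8=29. Nearest is C5 (24).
From C5: distances to unvisited — L9=10, B8=31. Nearest is L9 (10).
From L9: distances to unvisited — B8=36. Nearest is B8 (36).
Return B8→DC: 24.
Total = 6 + 14 + 5 + 18 + 24 + 10 + 36 + 24 = 137.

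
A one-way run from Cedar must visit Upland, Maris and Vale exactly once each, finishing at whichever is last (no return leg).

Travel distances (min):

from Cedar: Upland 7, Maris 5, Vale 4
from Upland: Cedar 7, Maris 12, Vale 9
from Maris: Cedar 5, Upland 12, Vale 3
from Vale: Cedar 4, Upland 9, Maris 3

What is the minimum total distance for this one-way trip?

There are 3! = 6 possible orderings.
Cedar - Upland - Maris - Vale: 7+12+3 = 22
Cedar - Upland - Vale - Maris: 7+9+3 = 19
Cedar - Maris - Upland - Vale: 5+12+9 = 26
Cedar - Maris - Vale - Upland: 5+3+9 = 17
Cedar - Vale - Upland - Maris: 4+9+12 = 25
Cedar - Vale - Maris - Upland: 4+3+12 = 19
The minimum is 17.
One shortest path: Cedar → Maris → Vale → Upland.

Minimum one-way distance = 17 min.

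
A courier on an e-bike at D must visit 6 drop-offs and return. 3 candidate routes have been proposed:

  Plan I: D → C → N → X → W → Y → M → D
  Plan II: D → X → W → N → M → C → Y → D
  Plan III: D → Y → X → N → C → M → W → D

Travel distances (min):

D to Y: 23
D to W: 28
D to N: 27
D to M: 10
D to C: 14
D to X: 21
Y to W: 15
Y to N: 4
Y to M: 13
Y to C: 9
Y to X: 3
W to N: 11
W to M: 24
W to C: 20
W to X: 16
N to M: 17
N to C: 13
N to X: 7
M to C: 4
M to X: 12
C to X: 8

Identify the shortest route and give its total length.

Shortest is Plan I, total 88 min.

Plan I: 14 + 13 + 7 + 16 + 15 + 13 + 10 = 88
Plan II: 21 + 16 + 11 + 17 + 4 + 9 + 23 = 101
Plan III: 23 + 3 + 7 + 13 + 4 + 24 + 28 = 102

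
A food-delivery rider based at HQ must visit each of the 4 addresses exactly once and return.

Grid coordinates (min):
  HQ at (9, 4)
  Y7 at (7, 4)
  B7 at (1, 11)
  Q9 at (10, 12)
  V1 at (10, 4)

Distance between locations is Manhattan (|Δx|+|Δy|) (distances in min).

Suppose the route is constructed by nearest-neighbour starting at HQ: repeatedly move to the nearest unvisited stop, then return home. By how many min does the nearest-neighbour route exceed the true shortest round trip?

HQ: V1=1, Y7=2, Q9=9, B7=15 ⇒ V1
V1: Y7=3, Q9=8, B7=16 ⇒ Y7
Y7: Q9=11, B7=13 ⇒ Q9
Q9: B7=10 ⇒ B7
NN route HQ → V1 → Y7 → Q9 → B7 → HQ costs 40.
Optimal: HQ → Y7 → B7 → Q9 → V1 → HQ costs 34 (by enumerating all 12 distinct tours).
Excess = 40 − 34 = 6.

Excess over optimum: 6 min.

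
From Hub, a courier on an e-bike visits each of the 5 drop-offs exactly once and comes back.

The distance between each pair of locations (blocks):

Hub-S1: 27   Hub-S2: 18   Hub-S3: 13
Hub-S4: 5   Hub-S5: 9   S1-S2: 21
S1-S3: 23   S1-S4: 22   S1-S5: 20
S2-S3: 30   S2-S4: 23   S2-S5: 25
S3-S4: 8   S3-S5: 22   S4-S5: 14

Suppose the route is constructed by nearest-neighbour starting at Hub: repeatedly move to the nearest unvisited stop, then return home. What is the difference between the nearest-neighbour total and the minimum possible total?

The nearest-neighbour route is 3 blocks longer than optimal.

From Hub: S4=5, S5=9, S3=13, S2=18, S1=27 → choose S4 (5).
From S4: S3=8, S5=14, S1=22, S2=23 → choose S3 (8).
From S3: S5=22, S1=23, S2=30 → choose S5 (22).
From S5: S1=20, S2=25 → choose S1 (20).
From S1: S2=21 → choose S2 (21).
NN route Hub → S4 → S3 → S5 → S1 → S2 → Hub costs 94.
Optimal: Hub → S4 → S3 → S1 → S2 → S5 → Hub costs 91 (by enumerating all 60 distinct tours).
Excess = 94 − 91 = 3.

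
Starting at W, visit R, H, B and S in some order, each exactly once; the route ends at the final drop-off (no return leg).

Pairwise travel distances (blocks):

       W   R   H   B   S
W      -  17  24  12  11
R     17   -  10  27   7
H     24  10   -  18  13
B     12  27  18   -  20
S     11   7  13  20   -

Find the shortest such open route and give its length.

46 blocks — the minimum one-way total.

There are 4! = 24 possible orderings.
W→R→H→B→S: 17+10+18+20 = 65
W→R→H→S→B: 17+10+13+20 = 60
W→R→B→H→S: 17+27+18+13 = 75
W→R→B→S→H: 17+27+20+13 = 77
W→R→S→H→B: 17+7+13+18 = 55
W→R→S→B→H: 17+7+20+18 = 62
W→H→R→B→S: 24+10+27+20 = 81
W→H→R→S→B: 24+10+7+20 = 61
W→H→B→R→S: 24+18+27+7 = 76
W→H→B→S→R: 24+18+20+7 = 69
W→H→S→R→B: 24+13+7+27 = 71
W→H→S→B→R: 24+13+20+27 = 84
W→B→R→H→S: 12+27+10+13 = 62
W→B→R→S→H: 12+27+7+13 = 59
… (10 more)
W→S→R→H→B: 11+7+10+18 = 46  ← best
The minimum is 46.
One shortest path: W → S → R → H → B.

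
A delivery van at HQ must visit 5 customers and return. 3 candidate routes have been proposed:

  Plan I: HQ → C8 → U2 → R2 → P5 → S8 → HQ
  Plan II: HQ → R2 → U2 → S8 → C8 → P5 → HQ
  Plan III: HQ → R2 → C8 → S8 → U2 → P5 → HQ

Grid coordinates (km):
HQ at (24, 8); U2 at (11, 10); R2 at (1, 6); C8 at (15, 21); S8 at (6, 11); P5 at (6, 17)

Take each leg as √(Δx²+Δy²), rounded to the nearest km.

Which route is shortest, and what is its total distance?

Plan I: 16 + 12 + 11 + 12 + 6 + 18 = 75
Plan II: 23 + 11 + 5 + 13 + 10 + 20 = 82
Plan III: 23 + 21 + 13 + 5 + 9 + 20 = 91

Shortest is Plan I, total 75 km.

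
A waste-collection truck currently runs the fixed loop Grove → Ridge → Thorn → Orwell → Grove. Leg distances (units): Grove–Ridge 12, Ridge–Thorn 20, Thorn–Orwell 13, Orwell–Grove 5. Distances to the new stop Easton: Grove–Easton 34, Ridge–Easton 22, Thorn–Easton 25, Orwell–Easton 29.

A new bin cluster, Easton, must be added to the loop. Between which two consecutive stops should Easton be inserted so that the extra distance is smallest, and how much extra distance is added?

+27 — insert Easton between Ridge and Thorn.

Insertion cost between consecutive stops i–j is d(i,Easton) + d(Easton,j) − d(i,j):
  between Grove and Ridge: 34 + 22 − 12 = 44
  between Ridge and Thorn: 22 + 25 − 20 = 27
  between Thorn and Orwell: 25 + 29 − 13 = 41
  between Orwell and Grove: 29 + 34 − 5 = 58
Cheapest insertion is between Ridge and Thorn, adding 27.
New total = 50 + 27 = 77.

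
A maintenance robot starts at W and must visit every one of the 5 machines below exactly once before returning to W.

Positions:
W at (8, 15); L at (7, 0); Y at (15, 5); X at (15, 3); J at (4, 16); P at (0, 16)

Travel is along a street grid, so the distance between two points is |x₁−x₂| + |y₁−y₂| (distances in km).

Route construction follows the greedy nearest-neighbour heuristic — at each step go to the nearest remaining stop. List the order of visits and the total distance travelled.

From W: distances to unvisited — J=5, P=9, L=16, Y=17, X=19. Nearest is J (5).
From J: distances to unvisited — P=4, L=19, Y=22, X=24. Nearest is P (4).
From P: distances to unvisited — L=23, Y=26, X=28. Nearest is L (23).
From L: distances to unvisited — X=11, Y=13. Nearest is X (11).
From X: distances to unvisited — Y=2. Nearest is Y (2).
Return Y→W: 17.
Total = 5 + 4 + 23 + 11 + 2 + 17 = 62.

62 km along W → J → P → L → X → Y → W.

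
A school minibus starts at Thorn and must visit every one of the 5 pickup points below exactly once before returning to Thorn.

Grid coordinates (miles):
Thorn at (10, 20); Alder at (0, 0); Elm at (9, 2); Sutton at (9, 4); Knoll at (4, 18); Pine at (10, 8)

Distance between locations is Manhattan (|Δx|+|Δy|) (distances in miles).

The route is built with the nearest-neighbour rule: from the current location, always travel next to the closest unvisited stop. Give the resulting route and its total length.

Total distance 72 miles via the nearest-neighbour route Thorn → Knoll → Pine → Sutton → Elm → Alder → Thorn.

From Thorn: distances to unvisited — Knoll=8, Pine=12, Sutton=17, Elm=19, Alder=30. Nearest is Knoll (8).
From Knoll: distances to unvisited — Pine=16, Sutton=19, Elm=21, Alder=22. Nearest is Pine (16).
From Pine: distances to unvisited — Sutton=5, Elm=7, Alder=18. Nearest is Sutton (5).
From Sutton: distances to unvisited — Elm=2, Alder=13. Nearest is Elm (2).
From Elm: distances to unvisited — Alder=11. Nearest is Alder (11).
Return Alder→Thorn: 30.
Total = 8 + 16 + 5 + 2 + 11 + 30 = 72.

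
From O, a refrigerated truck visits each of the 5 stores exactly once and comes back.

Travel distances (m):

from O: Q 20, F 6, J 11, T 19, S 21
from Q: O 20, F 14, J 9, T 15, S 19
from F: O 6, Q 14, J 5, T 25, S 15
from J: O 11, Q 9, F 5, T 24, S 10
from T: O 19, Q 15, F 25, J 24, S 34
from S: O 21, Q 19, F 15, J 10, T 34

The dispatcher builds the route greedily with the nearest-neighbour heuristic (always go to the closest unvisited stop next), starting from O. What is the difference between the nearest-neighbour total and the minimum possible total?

O: F=6, J=11, T=19, Q=20, S=21 ⇒ F
F: J=5, Q=14, S=15, T=25 ⇒ J
J: Q=9, S=10, T=24 ⇒ Q
Q: T=15, S=19 ⇒ T
T: S=34 ⇒ S
NN route O → F → J → Q → T → S → O costs 90.
Optimal: O → F → J → S → Q → T → O costs 74 (by enumerating all 60 distinct tours).
Excess = 90 − 74 = 16.

16 m longer than the optimal tour.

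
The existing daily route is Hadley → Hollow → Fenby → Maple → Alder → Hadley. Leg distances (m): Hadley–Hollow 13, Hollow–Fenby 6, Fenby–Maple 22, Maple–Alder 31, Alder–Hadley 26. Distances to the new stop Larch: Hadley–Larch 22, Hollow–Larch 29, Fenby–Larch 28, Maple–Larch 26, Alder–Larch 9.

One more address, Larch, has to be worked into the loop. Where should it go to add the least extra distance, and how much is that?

Insertion cost between consecutive stops i–j is d(i,Larch) + d(Larch,j) − d(i,j):
  between Hadley and Hollow: 22 + 29 − 13 = 38
  between Hollow and Fenby: 29 + 28 − 6 = 51
  between Fenby and Maple: 28 + 26 − 22 = 32
  between Maple and Alder: 26 + 9 − 31 = 4
  between Alder and Hadley: 9 + 22 − 26 = 5
Cheapest insertion is between Maple and Alder, adding 4.
New total = 98 + 4 = 102.

+4 m — insert Larch between Maple and Alder.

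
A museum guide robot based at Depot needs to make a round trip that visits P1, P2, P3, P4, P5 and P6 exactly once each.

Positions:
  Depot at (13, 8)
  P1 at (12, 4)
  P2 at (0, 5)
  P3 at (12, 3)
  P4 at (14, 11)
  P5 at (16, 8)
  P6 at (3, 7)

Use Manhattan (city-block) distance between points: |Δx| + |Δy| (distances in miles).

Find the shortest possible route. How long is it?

Depot → P1 → P2 → P3 → P4 → P5 → P6 → Depot: 5+13+14+10+5+14+11 = 72
Depot → P1 → P2 → P3 → P4 → P6 → P5 → Depot: 5+13+14+10+15+14+3 = 74
Depot → P1 → P2 → P3 → P5 → P4 → P6 → Depot: 5+13+14+9+5+15+11 = 72
Depot → P1 → P2 → P3 → P5 → P6 → P4 → Depot: 5+13+14+9+14+15+4 = 74
Depot → P1 → P2 → P3 → P6 → P4 → P5 → Depot: 5+13+14+13+15+5+3 = 68
Depot → P1 → P2 → P3 → P6 → P5 → P4 → Depot: 5+13+14+13+14+5+4 = 68
Depot → P1 → P2 → P4 → P3 → P5 → P6 → Depot: 5+13+20+10+9+14+11 = 82
Depot → P1 → P2 → P4 → P3 → P6 → P5 → Depot: 5+13+20+10+13+14+3 = 78
… (352 more)
Depot → P1 → P3 → P2 → P6 → P4 → P5 → Depot: 5+1+14+5+15+5+3 = 48  ← best
The minimum is 48.
One optimal route: Depot → P1 → P3 → P2 → P6 → P4 → P5 → Depot (or its reverse).

48 miles — the shortest possible round trip.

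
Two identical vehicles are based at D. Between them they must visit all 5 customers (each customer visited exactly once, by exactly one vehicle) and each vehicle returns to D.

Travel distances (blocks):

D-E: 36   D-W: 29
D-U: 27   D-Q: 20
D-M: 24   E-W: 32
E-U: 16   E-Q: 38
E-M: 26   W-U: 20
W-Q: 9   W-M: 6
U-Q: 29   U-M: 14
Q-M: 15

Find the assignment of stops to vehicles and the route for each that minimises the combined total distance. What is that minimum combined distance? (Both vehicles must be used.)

Try each way of splitting the stops between the two vehicles (each non-empty) and, for each split, find the best tour for each vehicle:
  {E} + {W, U, Q, M}: 72 + 76 = 148
  {W} + {E, U, Q, M}: 58 + 101 = 159
  {E, W} + {U, Q, M}: 97 + 76 = 173
  {U} + {E, W, Q, M}: 54 + 97 = 151
  {E, U} + {W, Q, M}: 79 + 59 = 138
  {W, U} + {E, Q, M}: 76 + 97 = 173
  … (15 splits in total)
Best: vehicle 1 D → E → U → D = 79; vehicle 2 D → Q → W → M → D = 59; combined 138.

Minimum combined distance: 138 blocks.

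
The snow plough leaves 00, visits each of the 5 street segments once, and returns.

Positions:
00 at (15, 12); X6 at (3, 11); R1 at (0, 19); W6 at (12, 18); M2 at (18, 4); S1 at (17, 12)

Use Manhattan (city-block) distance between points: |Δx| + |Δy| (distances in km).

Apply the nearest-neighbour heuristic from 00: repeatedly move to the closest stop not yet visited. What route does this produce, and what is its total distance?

68 km along 00 → S1 → M2 → W6 → R1 → X6 → 00.

00 → [S1:2 / W6:9 / M2:11 / X6:13 / R1:22] → S1 (2)
S1 → [M2:9 / W6:11 / X6:15 / R1:24] → M2 (9)
M2 → [W6:20 / X6:22 / R1:33] → W6 (20)
W6 → [R1:13 / X6:16] → R1 (13)
R1 → [X6:11] → X6 (11)
Return X6→00: 13.
Total = 2 + 9 + 20 + 13 + 11 + 13 = 68.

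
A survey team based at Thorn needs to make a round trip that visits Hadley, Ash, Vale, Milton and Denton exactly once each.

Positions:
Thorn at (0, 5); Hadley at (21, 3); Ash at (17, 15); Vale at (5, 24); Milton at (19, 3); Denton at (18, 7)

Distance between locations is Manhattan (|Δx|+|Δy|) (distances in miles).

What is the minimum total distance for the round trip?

Thorn→Hadley→Ash→Vale→Milton→Denton→Thorn: 23+16+21+35+5+20 = 120
Thorn→Hadley→Ash→Vale→Denton→Milton→Thorn: 23+16+21+30+5+21 = 116
Thorn→Hadley→Ash→Milton→Vale→Denton→Thorn: 23+16+14+35+30+20 = 138
Thorn→Hadley→Ash→Milton→Denton→Vale→Thorn: 23+16+14+5+30+24 = 112
Thorn→Hadley→Ash→Denton→Vale→Milton→Thorn: 23+16+9+30+35+21 = 134
Thorn→Hadley→Ash→Denton→Milton→Vale→Thorn: 23+16+9+5+35+24 = 112
Thorn→Hadley→Vale→Ash→Milton→Denton→Thorn: 23+37+21+14+5+20 = 120
Thorn→Hadley→Vale→Ash→Denton→Milton→Thorn: 23+37+21+9+5+21 = 116
Thorn→Hadley→Vale→Milton→Ash→Denton→Thorn: 23+37+35+14+9+20 = 138
Thorn→Hadley→Vale→Milton→Denton→Ash→Thorn: 23+37+35+5+9+27 = 136
Thorn→Hadley→Vale→Denton→Ash→Milton→Thorn: 23+37+30+9+14+21 = 134
Thorn→Hadley→Vale→Denton→Milton→Ash→Thorn: 23+37+30+5+14+27 = 136
Thorn→Hadley→Milton→Ash→Vale→Denton→Thorn: 23+2+14+21+30+20 = 110
Thorn→Hadley→Milton→Ash→Denton→Vale→Thorn: 23+2+14+9+30+24 = 102
… (46 more)
Thorn→Hadley→Milton→Denton→Ash→Vale→Thorn: 23+2+5+9+21+24 = 84  ← best
The minimum is 84.
One optimal route: Thorn → Hadley → Milton → Denton → Ash → Vale → Thorn (or its reverse).

84 miles — the shortest possible round trip.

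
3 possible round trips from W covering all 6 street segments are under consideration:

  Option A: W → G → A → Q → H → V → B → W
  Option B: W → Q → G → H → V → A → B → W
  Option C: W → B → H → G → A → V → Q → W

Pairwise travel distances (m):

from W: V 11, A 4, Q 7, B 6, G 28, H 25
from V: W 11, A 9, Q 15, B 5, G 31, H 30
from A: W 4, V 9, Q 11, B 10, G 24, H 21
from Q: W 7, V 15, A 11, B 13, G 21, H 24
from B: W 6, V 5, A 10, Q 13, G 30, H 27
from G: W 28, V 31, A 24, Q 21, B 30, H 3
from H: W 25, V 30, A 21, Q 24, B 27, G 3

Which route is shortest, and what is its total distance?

Shortest is Option B, total 86 m.

Option A: 28 + 24 + 11 + 24 + 30 + 5 + 6 = 128
Option B: 7 + 21 + 3 + 30 + 9 + 10 + 6 = 86
Option C: 6 + 27 + 3 + 24 + 9 + 15 + 7 = 91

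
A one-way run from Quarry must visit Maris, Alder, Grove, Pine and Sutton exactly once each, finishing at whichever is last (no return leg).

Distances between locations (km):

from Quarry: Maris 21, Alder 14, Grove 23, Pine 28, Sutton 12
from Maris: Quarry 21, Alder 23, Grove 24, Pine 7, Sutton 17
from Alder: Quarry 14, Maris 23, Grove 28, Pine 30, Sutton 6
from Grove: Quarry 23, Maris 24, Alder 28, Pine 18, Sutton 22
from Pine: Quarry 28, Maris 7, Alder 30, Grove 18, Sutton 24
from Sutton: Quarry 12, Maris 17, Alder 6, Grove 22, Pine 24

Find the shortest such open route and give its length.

Shortest open route: 62 km.

There are 5! = 120 possible orderings.
Quarry → Maris → Alder → Grove → Pine → Sutton: 21+23+28+18+24 = 114
Quarry → Maris → Alder → Grove → Sutton → Pine: 21+23+28+22+24 = 118
Quarry → Maris → Alder → Pine → Grove → Sutton: 21+23+30+18+22 = 114
Quarry → Maris → Alder → Pine → Sutton → Grove: 21+23+30+24+22 = 120
Quarry → Maris → Alder → Sutton → Grove → Pine: 21+23+6+22+18 = 90
Quarry → Maris → Alder → Sutton → Pine → Grove: 21+23+6+24+18 = 92
Quarry → Maris → Grove → Alder → Pine → Sutton: 21+24+28+30+24 = 127
Quarry → Maris → Grove → Alder → Sutton → Pine: 21+24+28+6+24 = 103
Quarry → Maris → Grove → Pine → Alder → Sutton: 21+24+18+30+6 = 99
Quarry → Maris → Grove → Pine → Sutton → Alder: 21+24+18+24+6 = 93
Quarry → Maris → Grove → Sutton → Alder → Pine: 21+24+22+6+30 = 103
Quarry → Maris → Grove → Sutton → Pine → Alder: 21+24+22+24+30 = 121
Quarry → Maris → Pine → Alder → Grove → Sutton: 21+7+30+28+22 = 108
Quarry → Maris → Pine → Alder → Sutton → Grove: 21+7+30+6+22 = 86
… (106 more)
Quarry → Alder → Sutton → Maris → Pine → Grove: 14+6+17+7+18 = 62  ← best
The minimum is 62.
One shortest path: Quarry → Alder → Sutton → Maris → Pine → Grove.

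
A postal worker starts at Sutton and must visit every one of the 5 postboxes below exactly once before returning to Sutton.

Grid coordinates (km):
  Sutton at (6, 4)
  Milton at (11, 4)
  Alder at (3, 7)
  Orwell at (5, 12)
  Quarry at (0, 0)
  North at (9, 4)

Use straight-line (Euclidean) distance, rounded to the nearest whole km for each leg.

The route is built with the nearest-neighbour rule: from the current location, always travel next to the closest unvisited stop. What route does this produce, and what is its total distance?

Total distance 39 km via the nearest-neighbour route Sutton → North → Milton → Alder → Orwell → Quarry → Sutton.

From Sutton: distances to unvisited — North=3, Alder=4, Milton=5, Quarry=7, Orwell=8. Nearest is North (3).
From North: distances to unvisited — Milton=2, Alder=7, Orwell=9, Quarry=10. Nearest is Milton (2).
From Milton: distances to unvisited — Alder=9, Orwell=10, Quarry=12. Nearest is Alder (9).
From Alder: distances to unvisited — Orwell=5, Quarry=8. Nearest is Orwell (5).
From Orwell: distances to unvisited — Quarry=13. Nearest is Quarry (13).
Return Quarry→Sutton: 7.
Total = 3 + 2 + 9 + 5 + 13 + 7 = 39.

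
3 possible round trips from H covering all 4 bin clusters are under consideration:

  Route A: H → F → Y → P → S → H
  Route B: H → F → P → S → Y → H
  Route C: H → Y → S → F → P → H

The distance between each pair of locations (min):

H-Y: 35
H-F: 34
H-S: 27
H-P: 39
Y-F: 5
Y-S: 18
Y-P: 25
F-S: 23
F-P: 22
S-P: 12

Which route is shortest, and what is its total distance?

Route A: 34 + 5 + 25 + 12 + 27 = 103
Route B: 34 + 22 + 12 + 18 + 35 = 121
Route C: 35 + 18 + 23 + 22 + 39 = 137

Shortest is Route A, total 103 min.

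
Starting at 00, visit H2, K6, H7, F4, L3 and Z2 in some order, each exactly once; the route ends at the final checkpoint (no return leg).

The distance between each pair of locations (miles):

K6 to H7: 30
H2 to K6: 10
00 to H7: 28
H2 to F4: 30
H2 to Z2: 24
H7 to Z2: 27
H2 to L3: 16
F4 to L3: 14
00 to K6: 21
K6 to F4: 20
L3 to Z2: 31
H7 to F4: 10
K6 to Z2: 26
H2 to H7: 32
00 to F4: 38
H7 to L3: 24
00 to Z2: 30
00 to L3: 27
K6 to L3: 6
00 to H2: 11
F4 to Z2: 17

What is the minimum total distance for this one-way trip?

78 miles — the minimum one-way total.

There are 6! = 720 possible orderings.
00 - H2 - K6 - H7 - F4 - L3 - Z2: 11+10+30+10+14+31 = 106
00 - H2 - K6 - H7 - F4 - Z2 - L3: 11+10+30+10+17+31 = 109
00 - H2 - K6 - H7 - L3 - F4 - Z2: 11+10+30+24+14+17 = 106
00 - H2 - K6 - H7 - L3 - Z2 - F4: 11+10+30+24+31+17 = 123
00 - H2 - K6 - H7 - Z2 - F4 - L3: 11+10+30+27+17+14 = 109
00 - H2 - K6 - H7 - Z2 - L3 - F4: 11+10+30+27+31+14 = 123
00 - H2 - K6 - F4 - H7 - L3 - Z2: 11+10+20+10+24+31 = 106
00 - H2 - K6 - F4 - H7 - Z2 - L3: 11+10+20+10+27+31 = 109
… (712 more)
00 - H2 - K6 - L3 - H7 - F4 - Z2: 11+10+6+24+10+17 = 78  ← best
The minimum is 78.
One shortest path: 00 → H2 → K6 → L3 → H7 → F4 → Z2.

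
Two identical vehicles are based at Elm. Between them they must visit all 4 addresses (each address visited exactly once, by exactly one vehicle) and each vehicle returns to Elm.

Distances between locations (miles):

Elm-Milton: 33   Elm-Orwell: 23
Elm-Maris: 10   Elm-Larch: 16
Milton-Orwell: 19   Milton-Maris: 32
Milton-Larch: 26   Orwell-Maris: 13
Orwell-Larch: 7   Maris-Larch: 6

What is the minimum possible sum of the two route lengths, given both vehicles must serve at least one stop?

There are 2^3 − 1 = 7 ways to divide the 4 stops into two non-empty groups. For each, the best each vehicle can do is its own shortest tour through its group:
  {Milton} + {Orwell, Maris, Larch}: 66 + 46 = 112
  {Orwell} + {Milton, Maris, Larch}: 46 + 75 = 121
  {Milton, Orwell} + {Maris, Larch}: 75 + 32 = 107
  {Maris} + {Milton, Orwell, Larch}: 20 + 75 = 95
  {Milton, Maris} + {Orwell, Larch}: 75 + 46 = 121
  {Orwell, Maris} + {Milton, Larch}: 46 + 75 = 121
  … (7 splits in total)
Best: vehicle 1 Elm → Maris → Elm = 20; vehicle 2 Elm → Milton → Orwell → Larch → Elm = 75; combined 95.

Minimum combined distance: 95 miles.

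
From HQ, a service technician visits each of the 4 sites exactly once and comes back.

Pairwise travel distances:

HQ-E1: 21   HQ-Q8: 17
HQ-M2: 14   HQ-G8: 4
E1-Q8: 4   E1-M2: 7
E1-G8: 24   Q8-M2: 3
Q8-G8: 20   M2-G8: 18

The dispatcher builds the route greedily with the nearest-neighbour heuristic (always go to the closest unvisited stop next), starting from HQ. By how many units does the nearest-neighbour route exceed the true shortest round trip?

HQ: G8=4, M2=14, Q8=17, E1=21 ⇒ G8
G8: M2=18, Q8=20, E1=24 ⇒ M2
M2: Q8=3, E1=7 ⇒ Q8
Q8: E1=4 ⇒ E1
NN route HQ → G8 → M2 → Q8 → E1 → HQ costs 50.
Optimal: HQ → M2 → E1 → Q8 → G8 → HQ costs 49 (by enumerating all 12 distinct tours).
Excess = 50 − 49 = 1.

Excess over optimum: 1.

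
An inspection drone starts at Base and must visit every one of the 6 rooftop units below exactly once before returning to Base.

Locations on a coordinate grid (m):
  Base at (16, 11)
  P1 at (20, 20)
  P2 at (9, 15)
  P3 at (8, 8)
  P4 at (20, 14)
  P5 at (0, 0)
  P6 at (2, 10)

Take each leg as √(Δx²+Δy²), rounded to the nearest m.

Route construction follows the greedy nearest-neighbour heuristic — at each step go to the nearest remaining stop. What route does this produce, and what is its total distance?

At Base the remaining stops are P4 5, P2 8, P3 9, P1 10, P6 14, P5 19; go to P4.
At P4 the remaining stops are P1 6, P2 11, P3 13, P6 18, P5 24; go to P1.
At P1 the remaining stops are P2 12, P3 17, P6 21, P5 28; go to P2.
At P2 the remaining stops are P3 7, P6 9, P5 17; go to P3.
At P3 the remaining stops are P6 6, P5 11; go to P6.
At P6 the remaining stops are P5 10; go to P5.
Return P5→Base: 19.
Total = 5 + 6 + 12 + 7 + 6 + 10 + 19 = 65.

65 m along Base → P4 → P1 → P2 → P3 → P6 → P5 → Base.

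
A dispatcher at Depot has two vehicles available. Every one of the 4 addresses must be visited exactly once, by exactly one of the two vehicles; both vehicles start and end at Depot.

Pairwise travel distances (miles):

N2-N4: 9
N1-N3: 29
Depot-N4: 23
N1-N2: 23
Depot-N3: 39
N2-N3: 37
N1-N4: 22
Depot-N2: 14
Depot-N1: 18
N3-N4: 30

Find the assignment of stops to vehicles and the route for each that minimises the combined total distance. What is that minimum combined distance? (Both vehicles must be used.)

128 miles — the smallest possible combined total.

Try each way of splitting the stops between the two vehicles (each non-empty) and, for each split, find the best tour for each vehicle:
  {N1} + {N2, N3, N4}: 36 + 92 = 128
  {N2} + {N1, N3, N4}: 28 + 100 = 128
  {N1, N2} + {N3, N4}: 55 + 92 = 147
  {N3} + {N1, N2, N4}: 78 + 63 = 141
  {N1, N3} + {N2, N4}: 86 + 46 = 132
  {N2, N3} + {N1, N4}: 90 + 63 = 153
  … (7 splits in total)
Best: vehicle 1 Depot → N1 → Depot = 36; vehicle 2 Depot → N2 → N4 → N3 → Depot = 92; combined 128.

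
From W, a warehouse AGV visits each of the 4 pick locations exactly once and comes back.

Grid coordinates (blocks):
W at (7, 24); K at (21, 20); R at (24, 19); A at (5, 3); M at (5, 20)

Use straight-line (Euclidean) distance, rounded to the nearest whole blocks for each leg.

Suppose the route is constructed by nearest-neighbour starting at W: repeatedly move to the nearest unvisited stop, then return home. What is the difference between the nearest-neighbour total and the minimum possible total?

From W: M=4, K=15, R=18, A=21 → choose M (4).
From M: K=16, A=17, R=19 → choose K (16).
From K: R=3, A=23 → choose R (3).
From R: A=25 → choose A (25).
NN route W → M → K → R → A → W costs 69.
Optimal: W → K → R → A → M → W costs 64 (by enumerating all 12 distinct tours).
Excess = 69 − 64 = 5.

Excess over optimum: 5 blocks.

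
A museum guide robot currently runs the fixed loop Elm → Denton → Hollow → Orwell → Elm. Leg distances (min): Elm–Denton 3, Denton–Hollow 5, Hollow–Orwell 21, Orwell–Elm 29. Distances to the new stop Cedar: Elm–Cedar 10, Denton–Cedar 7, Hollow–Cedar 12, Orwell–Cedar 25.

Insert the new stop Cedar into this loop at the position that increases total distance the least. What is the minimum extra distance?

Insertion cost between consecutive stops i–j is d(i,Cedar) + d(Cedar,j) − d(i,j):
  between Elm and Denton: 10 + 7 − 3 = 14
  between Denton and Hollow: 7 + 12 − 5 = 14
  between Hollow and Orwell: 12 + 25 − 21 = 16
  between Orwell and Elm: 25 + 10 − 29 = 6
Cheapest insertion is between Orwell and Elm, adding 6.
New total = 58 + 6 = 64.

Adding 6 min by placing Cedar on the Orwell–Elm leg.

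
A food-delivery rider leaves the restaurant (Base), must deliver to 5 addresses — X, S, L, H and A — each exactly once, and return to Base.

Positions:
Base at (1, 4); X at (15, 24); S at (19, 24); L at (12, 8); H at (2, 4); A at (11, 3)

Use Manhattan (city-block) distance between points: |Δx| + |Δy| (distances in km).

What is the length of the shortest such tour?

There are 60 distinct closed tours to check (reversals are equivalent).
Base→X→S→L→H→A→Base: 34+4+23+14+10+11 = 96
Base→X→S→L→A→H→Base: 34+4+23+6+10+1 = 78
Base→X→S→H→L→A→Base: 34+4+37+14+6+11 = 106
Base→X→S→H→A→L→Base: 34+4+37+10+6+15 = 106
Base→X→S→A→L→H→Base: 34+4+29+6+14+1 = 88
Base→X→S→A→H→L→Base: 34+4+29+10+14+15 = 106
Base→X→L→S→H→A→Base: 34+19+23+37+10+11 = 134
Base→X→L→S→A→H→Base: 34+19+23+29+10+1 = 116
Base→X→L→H→S→A→Base: 34+19+14+37+29+11 = 144
Base→X→L→H→A→S→Base: 34+19+14+10+29+38 = 144
Base→X→L→A→S→H→Base: 34+19+6+29+37+1 = 126
Base→X→L→A→H→S→Base: 34+19+6+10+37+38 = 144
Base→X→H→S→L→A→Base: 34+33+37+23+6+11 = 144
Base→X→H→S→A→L→Base: 34+33+37+29+6+15 = 154
… (46 more)
The minimum is 78.
One optimal route: Base → X → S → L → A → H → Base (or its reverse).

Shortest round trip = 78 km.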